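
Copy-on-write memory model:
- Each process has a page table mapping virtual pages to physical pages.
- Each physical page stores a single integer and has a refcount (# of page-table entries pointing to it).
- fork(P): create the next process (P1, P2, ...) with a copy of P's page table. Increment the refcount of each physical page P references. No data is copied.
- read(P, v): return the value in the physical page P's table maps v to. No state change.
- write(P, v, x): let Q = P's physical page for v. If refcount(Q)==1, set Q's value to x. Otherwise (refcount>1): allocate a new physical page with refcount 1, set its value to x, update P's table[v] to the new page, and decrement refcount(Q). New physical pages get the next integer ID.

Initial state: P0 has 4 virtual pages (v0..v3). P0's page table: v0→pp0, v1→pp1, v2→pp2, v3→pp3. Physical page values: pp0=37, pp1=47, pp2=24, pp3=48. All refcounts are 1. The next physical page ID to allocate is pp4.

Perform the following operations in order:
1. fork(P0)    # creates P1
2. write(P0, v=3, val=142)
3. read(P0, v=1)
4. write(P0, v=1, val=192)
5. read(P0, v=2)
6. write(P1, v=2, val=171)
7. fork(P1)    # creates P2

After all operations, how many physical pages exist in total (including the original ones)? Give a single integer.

Op 1: fork(P0) -> P1. 4 ppages; refcounts: pp0:2 pp1:2 pp2:2 pp3:2
Op 2: write(P0, v3, 142). refcount(pp3)=2>1 -> COPY to pp4. 5 ppages; refcounts: pp0:2 pp1:2 pp2:2 pp3:1 pp4:1
Op 3: read(P0, v1) -> 47. No state change.
Op 4: write(P0, v1, 192). refcount(pp1)=2>1 -> COPY to pp5. 6 ppages; refcounts: pp0:2 pp1:1 pp2:2 pp3:1 pp4:1 pp5:1
Op 5: read(P0, v2) -> 24. No state change.
Op 6: write(P1, v2, 171). refcount(pp2)=2>1 -> COPY to pp6. 7 ppages; refcounts: pp0:2 pp1:1 pp2:1 pp3:1 pp4:1 pp5:1 pp6:1
Op 7: fork(P1) -> P2. 7 ppages; refcounts: pp0:3 pp1:2 pp2:1 pp3:2 pp4:1 pp5:1 pp6:2

Answer: 7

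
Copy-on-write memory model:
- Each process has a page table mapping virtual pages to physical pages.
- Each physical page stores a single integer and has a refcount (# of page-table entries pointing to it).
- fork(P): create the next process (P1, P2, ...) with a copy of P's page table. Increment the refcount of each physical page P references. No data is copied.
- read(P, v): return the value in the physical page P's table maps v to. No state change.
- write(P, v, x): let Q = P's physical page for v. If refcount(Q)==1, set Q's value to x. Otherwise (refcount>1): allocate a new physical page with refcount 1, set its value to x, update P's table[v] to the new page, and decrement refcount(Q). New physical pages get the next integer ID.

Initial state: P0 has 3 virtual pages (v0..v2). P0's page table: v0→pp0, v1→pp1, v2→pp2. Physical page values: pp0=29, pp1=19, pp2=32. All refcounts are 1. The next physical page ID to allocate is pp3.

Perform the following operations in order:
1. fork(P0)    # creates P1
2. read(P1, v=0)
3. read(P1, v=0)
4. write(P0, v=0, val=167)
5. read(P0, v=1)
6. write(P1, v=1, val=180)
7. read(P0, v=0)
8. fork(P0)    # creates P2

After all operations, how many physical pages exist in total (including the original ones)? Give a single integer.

Op 1: fork(P0) -> P1. 3 ppages; refcounts: pp0:2 pp1:2 pp2:2
Op 2: read(P1, v0) -> 29. No state change.
Op 3: read(P1, v0) -> 29. No state change.
Op 4: write(P0, v0, 167). refcount(pp0)=2>1 -> COPY to pp3. 4 ppages; refcounts: pp0:1 pp1:2 pp2:2 pp3:1
Op 5: read(P0, v1) -> 19. No state change.
Op 6: write(P1, v1, 180). refcount(pp1)=2>1 -> COPY to pp4. 5 ppages; refcounts: pp0:1 pp1:1 pp2:2 pp3:1 pp4:1
Op 7: read(P0, v0) -> 167. No state change.
Op 8: fork(P0) -> P2. 5 ppages; refcounts: pp0:1 pp1:2 pp2:3 pp3:2 pp4:1

Answer: 5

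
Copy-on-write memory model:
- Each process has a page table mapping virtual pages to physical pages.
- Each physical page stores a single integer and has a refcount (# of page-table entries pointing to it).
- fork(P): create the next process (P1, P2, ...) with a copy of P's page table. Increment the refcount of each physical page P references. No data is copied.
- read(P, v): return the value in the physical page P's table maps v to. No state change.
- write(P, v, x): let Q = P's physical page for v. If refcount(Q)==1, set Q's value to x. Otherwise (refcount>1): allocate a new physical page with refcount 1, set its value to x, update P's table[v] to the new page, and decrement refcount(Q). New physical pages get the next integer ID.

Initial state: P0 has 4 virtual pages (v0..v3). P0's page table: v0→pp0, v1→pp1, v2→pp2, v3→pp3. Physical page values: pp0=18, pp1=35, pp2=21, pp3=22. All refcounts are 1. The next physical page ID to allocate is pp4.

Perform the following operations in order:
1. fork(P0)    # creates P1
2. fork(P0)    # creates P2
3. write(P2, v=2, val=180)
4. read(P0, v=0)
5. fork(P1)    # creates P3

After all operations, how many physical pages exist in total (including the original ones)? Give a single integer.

Answer: 5

Derivation:
Op 1: fork(P0) -> P1. 4 ppages; refcounts: pp0:2 pp1:2 pp2:2 pp3:2
Op 2: fork(P0) -> P2. 4 ppages; refcounts: pp0:3 pp1:3 pp2:3 pp3:3
Op 3: write(P2, v2, 180). refcount(pp2)=3>1 -> COPY to pp4. 5 ppages; refcounts: pp0:3 pp1:3 pp2:2 pp3:3 pp4:1
Op 4: read(P0, v0) -> 18. No state change.
Op 5: fork(P1) -> P3. 5 ppages; refcounts: pp0:4 pp1:4 pp2:3 pp3:4 pp4:1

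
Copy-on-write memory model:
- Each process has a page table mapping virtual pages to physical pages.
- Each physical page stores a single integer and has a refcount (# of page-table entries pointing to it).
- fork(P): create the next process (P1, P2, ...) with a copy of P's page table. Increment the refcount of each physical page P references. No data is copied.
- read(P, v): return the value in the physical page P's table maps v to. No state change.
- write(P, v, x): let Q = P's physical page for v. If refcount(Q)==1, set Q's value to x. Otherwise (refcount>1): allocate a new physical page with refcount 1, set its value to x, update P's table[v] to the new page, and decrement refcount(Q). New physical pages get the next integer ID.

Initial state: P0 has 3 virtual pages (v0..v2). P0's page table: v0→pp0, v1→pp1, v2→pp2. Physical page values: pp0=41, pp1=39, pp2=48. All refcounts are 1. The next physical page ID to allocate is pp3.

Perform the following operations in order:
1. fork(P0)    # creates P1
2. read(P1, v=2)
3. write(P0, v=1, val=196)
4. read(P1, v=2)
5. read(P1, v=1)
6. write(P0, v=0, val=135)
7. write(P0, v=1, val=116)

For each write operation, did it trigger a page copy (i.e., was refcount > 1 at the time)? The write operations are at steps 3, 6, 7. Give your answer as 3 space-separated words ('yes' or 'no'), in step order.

Op 1: fork(P0) -> P1. 3 ppages; refcounts: pp0:2 pp1:2 pp2:2
Op 2: read(P1, v2) -> 48. No state change.
Op 3: write(P0, v1, 196). refcount(pp1)=2>1 -> COPY to pp3. 4 ppages; refcounts: pp0:2 pp1:1 pp2:2 pp3:1
Op 4: read(P1, v2) -> 48. No state change.
Op 5: read(P1, v1) -> 39. No state change.
Op 6: write(P0, v0, 135). refcount(pp0)=2>1 -> COPY to pp4. 5 ppages; refcounts: pp0:1 pp1:1 pp2:2 pp3:1 pp4:1
Op 7: write(P0, v1, 116). refcount(pp3)=1 -> write in place. 5 ppages; refcounts: pp0:1 pp1:1 pp2:2 pp3:1 pp4:1

yes yes no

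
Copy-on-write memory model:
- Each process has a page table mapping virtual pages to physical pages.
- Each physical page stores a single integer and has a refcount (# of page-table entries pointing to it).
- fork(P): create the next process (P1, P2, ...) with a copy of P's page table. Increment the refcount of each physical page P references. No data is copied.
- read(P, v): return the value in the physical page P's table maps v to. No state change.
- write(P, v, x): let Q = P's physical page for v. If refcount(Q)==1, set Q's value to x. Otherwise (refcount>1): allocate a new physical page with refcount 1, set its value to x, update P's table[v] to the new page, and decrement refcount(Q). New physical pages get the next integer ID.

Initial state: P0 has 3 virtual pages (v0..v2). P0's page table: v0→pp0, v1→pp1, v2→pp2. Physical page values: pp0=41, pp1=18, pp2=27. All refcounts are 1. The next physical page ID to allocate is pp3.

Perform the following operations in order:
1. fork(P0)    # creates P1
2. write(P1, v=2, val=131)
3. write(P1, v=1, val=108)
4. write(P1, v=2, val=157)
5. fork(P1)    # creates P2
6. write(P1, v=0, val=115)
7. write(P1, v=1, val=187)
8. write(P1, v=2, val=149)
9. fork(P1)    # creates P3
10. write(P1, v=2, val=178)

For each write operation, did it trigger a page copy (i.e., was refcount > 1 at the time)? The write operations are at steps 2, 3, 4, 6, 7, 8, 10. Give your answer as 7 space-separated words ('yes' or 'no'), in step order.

Op 1: fork(P0) -> P1. 3 ppages; refcounts: pp0:2 pp1:2 pp2:2
Op 2: write(P1, v2, 131). refcount(pp2)=2>1 -> COPY to pp3. 4 ppages; refcounts: pp0:2 pp1:2 pp2:1 pp3:1
Op 3: write(P1, v1, 108). refcount(pp1)=2>1 -> COPY to pp4. 5 ppages; refcounts: pp0:2 pp1:1 pp2:1 pp3:1 pp4:1
Op 4: write(P1, v2, 157). refcount(pp3)=1 -> write in place. 5 ppages; refcounts: pp0:2 pp1:1 pp2:1 pp3:1 pp4:1
Op 5: fork(P1) -> P2. 5 ppages; refcounts: pp0:3 pp1:1 pp2:1 pp3:2 pp4:2
Op 6: write(P1, v0, 115). refcount(pp0)=3>1 -> COPY to pp5. 6 ppages; refcounts: pp0:2 pp1:1 pp2:1 pp3:2 pp4:2 pp5:1
Op 7: write(P1, v1, 187). refcount(pp4)=2>1 -> COPY to pp6. 7 ppages; refcounts: pp0:2 pp1:1 pp2:1 pp3:2 pp4:1 pp5:1 pp6:1
Op 8: write(P1, v2, 149). refcount(pp3)=2>1 -> COPY to pp7. 8 ppages; refcounts: pp0:2 pp1:1 pp2:1 pp3:1 pp4:1 pp5:1 pp6:1 pp7:1
Op 9: fork(P1) -> P3. 8 ppages; refcounts: pp0:2 pp1:1 pp2:1 pp3:1 pp4:1 pp5:2 pp6:2 pp7:2
Op 10: write(P1, v2, 178). refcount(pp7)=2>1 -> COPY to pp8. 9 ppages; refcounts: pp0:2 pp1:1 pp2:1 pp3:1 pp4:1 pp5:2 pp6:2 pp7:1 pp8:1

yes yes no yes yes yes yes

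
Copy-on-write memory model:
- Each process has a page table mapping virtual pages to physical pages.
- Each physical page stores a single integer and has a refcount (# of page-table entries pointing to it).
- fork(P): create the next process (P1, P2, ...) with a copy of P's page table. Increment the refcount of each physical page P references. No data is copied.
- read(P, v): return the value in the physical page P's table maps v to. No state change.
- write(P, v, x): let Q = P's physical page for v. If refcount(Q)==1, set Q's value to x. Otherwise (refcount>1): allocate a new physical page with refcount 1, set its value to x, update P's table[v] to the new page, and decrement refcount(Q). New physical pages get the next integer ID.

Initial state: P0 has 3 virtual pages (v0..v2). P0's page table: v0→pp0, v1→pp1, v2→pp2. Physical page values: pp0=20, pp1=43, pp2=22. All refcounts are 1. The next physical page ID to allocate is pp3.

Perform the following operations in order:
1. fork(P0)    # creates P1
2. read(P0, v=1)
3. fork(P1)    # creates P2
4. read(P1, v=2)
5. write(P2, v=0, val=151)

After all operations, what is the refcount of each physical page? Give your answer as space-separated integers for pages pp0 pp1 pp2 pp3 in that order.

Answer: 2 3 3 1

Derivation:
Op 1: fork(P0) -> P1. 3 ppages; refcounts: pp0:2 pp1:2 pp2:2
Op 2: read(P0, v1) -> 43. No state change.
Op 3: fork(P1) -> P2. 3 ppages; refcounts: pp0:3 pp1:3 pp2:3
Op 4: read(P1, v2) -> 22. No state change.
Op 5: write(P2, v0, 151). refcount(pp0)=3>1 -> COPY to pp3. 4 ppages; refcounts: pp0:2 pp1:3 pp2:3 pp3:1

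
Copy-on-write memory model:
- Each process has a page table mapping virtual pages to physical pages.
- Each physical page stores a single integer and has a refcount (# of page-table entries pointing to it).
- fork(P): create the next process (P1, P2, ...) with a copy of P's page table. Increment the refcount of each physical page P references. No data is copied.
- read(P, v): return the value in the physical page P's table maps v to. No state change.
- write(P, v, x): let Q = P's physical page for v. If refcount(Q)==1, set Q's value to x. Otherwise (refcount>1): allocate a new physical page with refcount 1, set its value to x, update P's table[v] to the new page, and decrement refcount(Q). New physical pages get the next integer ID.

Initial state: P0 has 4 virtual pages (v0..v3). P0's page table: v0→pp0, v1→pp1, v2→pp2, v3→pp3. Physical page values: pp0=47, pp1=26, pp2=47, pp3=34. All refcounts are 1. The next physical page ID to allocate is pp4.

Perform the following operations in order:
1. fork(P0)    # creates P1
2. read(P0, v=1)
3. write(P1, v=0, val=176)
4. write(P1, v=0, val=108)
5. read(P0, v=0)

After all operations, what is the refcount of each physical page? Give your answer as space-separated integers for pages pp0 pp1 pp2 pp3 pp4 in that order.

Answer: 1 2 2 2 1

Derivation:
Op 1: fork(P0) -> P1. 4 ppages; refcounts: pp0:2 pp1:2 pp2:2 pp3:2
Op 2: read(P0, v1) -> 26. No state change.
Op 3: write(P1, v0, 176). refcount(pp0)=2>1 -> COPY to pp4. 5 ppages; refcounts: pp0:1 pp1:2 pp2:2 pp3:2 pp4:1
Op 4: write(P1, v0, 108). refcount(pp4)=1 -> write in place. 5 ppages; refcounts: pp0:1 pp1:2 pp2:2 pp3:2 pp4:1
Op 5: read(P0, v0) -> 47. No state change.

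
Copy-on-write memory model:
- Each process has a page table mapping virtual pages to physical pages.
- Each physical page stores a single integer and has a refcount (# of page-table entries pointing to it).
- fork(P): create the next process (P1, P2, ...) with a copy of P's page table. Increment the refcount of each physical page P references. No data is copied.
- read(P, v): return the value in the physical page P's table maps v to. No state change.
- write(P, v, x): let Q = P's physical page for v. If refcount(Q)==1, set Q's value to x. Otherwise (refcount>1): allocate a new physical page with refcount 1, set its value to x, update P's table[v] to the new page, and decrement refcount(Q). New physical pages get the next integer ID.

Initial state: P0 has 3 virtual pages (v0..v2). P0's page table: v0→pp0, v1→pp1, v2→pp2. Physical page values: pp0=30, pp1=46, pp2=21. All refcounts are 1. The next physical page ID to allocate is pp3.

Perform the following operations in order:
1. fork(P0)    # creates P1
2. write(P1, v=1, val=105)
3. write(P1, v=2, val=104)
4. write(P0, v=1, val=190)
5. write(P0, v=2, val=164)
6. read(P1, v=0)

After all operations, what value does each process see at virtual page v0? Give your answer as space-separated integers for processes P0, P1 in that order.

Op 1: fork(P0) -> P1. 3 ppages; refcounts: pp0:2 pp1:2 pp2:2
Op 2: write(P1, v1, 105). refcount(pp1)=2>1 -> COPY to pp3. 4 ppages; refcounts: pp0:2 pp1:1 pp2:2 pp3:1
Op 3: write(P1, v2, 104). refcount(pp2)=2>1 -> COPY to pp4. 5 ppages; refcounts: pp0:2 pp1:1 pp2:1 pp3:1 pp4:1
Op 4: write(P0, v1, 190). refcount(pp1)=1 -> write in place. 5 ppages; refcounts: pp0:2 pp1:1 pp2:1 pp3:1 pp4:1
Op 5: write(P0, v2, 164). refcount(pp2)=1 -> write in place. 5 ppages; refcounts: pp0:2 pp1:1 pp2:1 pp3:1 pp4:1
Op 6: read(P1, v0) -> 30. No state change.
P0: v0 -> pp0 = 30
P1: v0 -> pp0 = 30

Answer: 30 30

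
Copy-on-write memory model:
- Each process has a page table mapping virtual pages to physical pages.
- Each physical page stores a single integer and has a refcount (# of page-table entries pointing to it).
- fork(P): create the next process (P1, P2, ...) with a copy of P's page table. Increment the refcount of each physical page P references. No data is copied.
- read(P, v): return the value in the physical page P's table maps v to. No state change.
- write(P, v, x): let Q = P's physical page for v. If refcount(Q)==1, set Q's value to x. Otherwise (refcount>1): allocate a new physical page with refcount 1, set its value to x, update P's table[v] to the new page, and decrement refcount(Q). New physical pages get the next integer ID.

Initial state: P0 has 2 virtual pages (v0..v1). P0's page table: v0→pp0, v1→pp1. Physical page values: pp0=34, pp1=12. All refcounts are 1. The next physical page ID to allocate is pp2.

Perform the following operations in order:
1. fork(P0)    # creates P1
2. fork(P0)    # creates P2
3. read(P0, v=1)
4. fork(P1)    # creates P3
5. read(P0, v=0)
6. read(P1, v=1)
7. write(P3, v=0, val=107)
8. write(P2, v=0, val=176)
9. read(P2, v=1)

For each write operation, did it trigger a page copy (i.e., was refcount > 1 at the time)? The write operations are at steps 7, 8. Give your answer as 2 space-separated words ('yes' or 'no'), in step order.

Op 1: fork(P0) -> P1. 2 ppages; refcounts: pp0:2 pp1:2
Op 2: fork(P0) -> P2. 2 ppages; refcounts: pp0:3 pp1:3
Op 3: read(P0, v1) -> 12. No state change.
Op 4: fork(P1) -> P3. 2 ppages; refcounts: pp0:4 pp1:4
Op 5: read(P0, v0) -> 34. No state change.
Op 6: read(P1, v1) -> 12. No state change.
Op 7: write(P3, v0, 107). refcount(pp0)=4>1 -> COPY to pp2. 3 ppages; refcounts: pp0:3 pp1:4 pp2:1
Op 8: write(P2, v0, 176). refcount(pp0)=3>1 -> COPY to pp3. 4 ppages; refcounts: pp0:2 pp1:4 pp2:1 pp3:1
Op 9: read(P2, v1) -> 12. No state change.

yes yes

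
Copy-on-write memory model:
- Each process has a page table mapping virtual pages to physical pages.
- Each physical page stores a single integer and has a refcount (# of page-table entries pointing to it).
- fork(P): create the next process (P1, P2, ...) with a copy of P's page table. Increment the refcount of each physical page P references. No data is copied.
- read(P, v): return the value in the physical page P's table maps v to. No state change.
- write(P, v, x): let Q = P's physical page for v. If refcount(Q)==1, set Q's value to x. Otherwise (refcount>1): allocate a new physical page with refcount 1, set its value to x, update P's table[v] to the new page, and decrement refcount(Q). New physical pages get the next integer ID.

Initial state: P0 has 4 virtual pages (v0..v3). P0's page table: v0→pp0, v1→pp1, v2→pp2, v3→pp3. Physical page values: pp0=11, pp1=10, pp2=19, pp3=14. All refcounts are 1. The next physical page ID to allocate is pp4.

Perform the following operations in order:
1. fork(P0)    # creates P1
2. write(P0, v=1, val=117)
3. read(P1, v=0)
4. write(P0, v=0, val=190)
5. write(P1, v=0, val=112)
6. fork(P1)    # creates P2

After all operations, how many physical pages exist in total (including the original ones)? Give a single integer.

Answer: 6

Derivation:
Op 1: fork(P0) -> P1. 4 ppages; refcounts: pp0:2 pp1:2 pp2:2 pp3:2
Op 2: write(P0, v1, 117). refcount(pp1)=2>1 -> COPY to pp4. 5 ppages; refcounts: pp0:2 pp1:1 pp2:2 pp3:2 pp4:1
Op 3: read(P1, v0) -> 11. No state change.
Op 4: write(P0, v0, 190). refcount(pp0)=2>1 -> COPY to pp5. 6 ppages; refcounts: pp0:1 pp1:1 pp2:2 pp3:2 pp4:1 pp5:1
Op 5: write(P1, v0, 112). refcount(pp0)=1 -> write in place. 6 ppages; refcounts: pp0:1 pp1:1 pp2:2 pp3:2 pp4:1 pp5:1
Op 6: fork(P1) -> P2. 6 ppages; refcounts: pp0:2 pp1:2 pp2:3 pp3:3 pp4:1 pp5:1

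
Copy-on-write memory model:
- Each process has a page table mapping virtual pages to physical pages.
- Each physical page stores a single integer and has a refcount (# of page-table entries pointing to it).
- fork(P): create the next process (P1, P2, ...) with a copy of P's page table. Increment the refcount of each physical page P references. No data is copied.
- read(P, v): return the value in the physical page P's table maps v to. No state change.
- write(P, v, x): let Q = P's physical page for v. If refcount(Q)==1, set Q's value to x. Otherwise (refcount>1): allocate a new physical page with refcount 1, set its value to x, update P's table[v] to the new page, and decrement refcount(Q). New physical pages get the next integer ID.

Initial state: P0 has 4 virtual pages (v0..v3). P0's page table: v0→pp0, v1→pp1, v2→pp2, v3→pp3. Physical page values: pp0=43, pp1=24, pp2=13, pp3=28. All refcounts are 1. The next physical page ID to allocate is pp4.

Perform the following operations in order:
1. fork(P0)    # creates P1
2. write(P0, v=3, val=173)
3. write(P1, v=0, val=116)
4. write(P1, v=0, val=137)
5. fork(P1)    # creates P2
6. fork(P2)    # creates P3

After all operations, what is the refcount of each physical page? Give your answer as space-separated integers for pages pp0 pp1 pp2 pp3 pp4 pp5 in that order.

Op 1: fork(P0) -> P1. 4 ppages; refcounts: pp0:2 pp1:2 pp2:2 pp3:2
Op 2: write(P0, v3, 173). refcount(pp3)=2>1 -> COPY to pp4. 5 ppages; refcounts: pp0:2 pp1:2 pp2:2 pp3:1 pp4:1
Op 3: write(P1, v0, 116). refcount(pp0)=2>1 -> COPY to pp5. 6 ppages; refcounts: pp0:1 pp1:2 pp2:2 pp3:1 pp4:1 pp5:1
Op 4: write(P1, v0, 137). refcount(pp5)=1 -> write in place. 6 ppages; refcounts: pp0:1 pp1:2 pp2:2 pp3:1 pp4:1 pp5:1
Op 5: fork(P1) -> P2. 6 ppages; refcounts: pp0:1 pp1:3 pp2:3 pp3:2 pp4:1 pp5:2
Op 6: fork(P2) -> P3. 6 ppages; refcounts: pp0:1 pp1:4 pp2:4 pp3:3 pp4:1 pp5:3

Answer: 1 4 4 3 1 3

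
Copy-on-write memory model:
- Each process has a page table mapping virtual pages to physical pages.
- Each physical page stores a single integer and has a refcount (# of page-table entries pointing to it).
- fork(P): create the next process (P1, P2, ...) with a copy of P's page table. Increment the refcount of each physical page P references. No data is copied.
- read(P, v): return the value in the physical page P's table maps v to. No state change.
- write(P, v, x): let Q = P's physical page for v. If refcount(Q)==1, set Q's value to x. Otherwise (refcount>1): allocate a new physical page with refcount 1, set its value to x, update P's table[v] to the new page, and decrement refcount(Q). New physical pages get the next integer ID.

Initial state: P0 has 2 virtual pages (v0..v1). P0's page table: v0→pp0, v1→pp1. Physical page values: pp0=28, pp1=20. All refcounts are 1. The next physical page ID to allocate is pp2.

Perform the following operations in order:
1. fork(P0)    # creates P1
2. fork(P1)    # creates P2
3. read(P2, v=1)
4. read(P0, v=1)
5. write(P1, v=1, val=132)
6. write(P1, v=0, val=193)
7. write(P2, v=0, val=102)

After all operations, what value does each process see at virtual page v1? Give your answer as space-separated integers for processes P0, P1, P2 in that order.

Op 1: fork(P0) -> P1. 2 ppages; refcounts: pp0:2 pp1:2
Op 2: fork(P1) -> P2. 2 ppages; refcounts: pp0:3 pp1:3
Op 3: read(P2, v1) -> 20. No state change.
Op 4: read(P0, v1) -> 20. No state change.
Op 5: write(P1, v1, 132). refcount(pp1)=3>1 -> COPY to pp2. 3 ppages; refcounts: pp0:3 pp1:2 pp2:1
Op 6: write(P1, v0, 193). refcount(pp0)=3>1 -> COPY to pp3. 4 ppages; refcounts: pp0:2 pp1:2 pp2:1 pp3:1
Op 7: write(P2, v0, 102). refcount(pp0)=2>1 -> COPY to pp4. 5 ppages; refcounts: pp0:1 pp1:2 pp2:1 pp3:1 pp4:1
P0: v1 -> pp1 = 20
P1: v1 -> pp2 = 132
P2: v1 -> pp1 = 20

Answer: 20 132 20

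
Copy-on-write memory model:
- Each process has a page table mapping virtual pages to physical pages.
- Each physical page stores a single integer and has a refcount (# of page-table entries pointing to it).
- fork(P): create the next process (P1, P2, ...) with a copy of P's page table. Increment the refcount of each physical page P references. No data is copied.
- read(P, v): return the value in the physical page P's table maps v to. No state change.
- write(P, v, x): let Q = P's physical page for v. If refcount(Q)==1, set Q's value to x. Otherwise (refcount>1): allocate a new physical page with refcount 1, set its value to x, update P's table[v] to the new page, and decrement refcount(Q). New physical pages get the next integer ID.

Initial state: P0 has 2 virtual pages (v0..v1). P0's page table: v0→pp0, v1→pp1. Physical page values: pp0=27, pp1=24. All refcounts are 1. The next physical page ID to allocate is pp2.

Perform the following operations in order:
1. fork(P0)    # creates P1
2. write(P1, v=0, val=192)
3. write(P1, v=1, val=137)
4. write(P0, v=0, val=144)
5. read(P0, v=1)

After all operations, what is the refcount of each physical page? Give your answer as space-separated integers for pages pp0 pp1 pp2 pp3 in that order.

Op 1: fork(P0) -> P1. 2 ppages; refcounts: pp0:2 pp1:2
Op 2: write(P1, v0, 192). refcount(pp0)=2>1 -> COPY to pp2. 3 ppages; refcounts: pp0:1 pp1:2 pp2:1
Op 3: write(P1, v1, 137). refcount(pp1)=2>1 -> COPY to pp3. 4 ppages; refcounts: pp0:1 pp1:1 pp2:1 pp3:1
Op 4: write(P0, v0, 144). refcount(pp0)=1 -> write in place. 4 ppages; refcounts: pp0:1 pp1:1 pp2:1 pp3:1
Op 5: read(P0, v1) -> 24. No state change.

Answer: 1 1 1 1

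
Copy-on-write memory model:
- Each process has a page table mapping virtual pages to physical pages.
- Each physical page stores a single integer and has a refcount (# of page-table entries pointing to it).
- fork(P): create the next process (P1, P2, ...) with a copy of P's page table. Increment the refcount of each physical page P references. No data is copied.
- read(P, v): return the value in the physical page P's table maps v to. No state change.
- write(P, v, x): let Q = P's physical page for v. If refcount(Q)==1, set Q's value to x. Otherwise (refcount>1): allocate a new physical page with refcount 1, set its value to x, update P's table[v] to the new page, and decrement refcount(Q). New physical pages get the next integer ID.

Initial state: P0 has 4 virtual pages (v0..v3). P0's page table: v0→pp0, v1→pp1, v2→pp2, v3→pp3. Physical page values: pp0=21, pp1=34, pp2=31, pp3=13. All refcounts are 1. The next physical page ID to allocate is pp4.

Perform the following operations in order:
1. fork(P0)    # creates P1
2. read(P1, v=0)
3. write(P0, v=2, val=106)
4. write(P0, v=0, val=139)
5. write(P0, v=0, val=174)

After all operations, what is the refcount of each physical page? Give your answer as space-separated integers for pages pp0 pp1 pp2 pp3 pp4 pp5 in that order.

Op 1: fork(P0) -> P1. 4 ppages; refcounts: pp0:2 pp1:2 pp2:2 pp3:2
Op 2: read(P1, v0) -> 21. No state change.
Op 3: write(P0, v2, 106). refcount(pp2)=2>1 -> COPY to pp4. 5 ppages; refcounts: pp0:2 pp1:2 pp2:1 pp3:2 pp4:1
Op 4: write(P0, v0, 139). refcount(pp0)=2>1 -> COPY to pp5. 6 ppages; refcounts: pp0:1 pp1:2 pp2:1 pp3:2 pp4:1 pp5:1
Op 5: write(P0, v0, 174). refcount(pp5)=1 -> write in place. 6 ppages; refcounts: pp0:1 pp1:2 pp2:1 pp3:2 pp4:1 pp5:1

Answer: 1 2 1 2 1 1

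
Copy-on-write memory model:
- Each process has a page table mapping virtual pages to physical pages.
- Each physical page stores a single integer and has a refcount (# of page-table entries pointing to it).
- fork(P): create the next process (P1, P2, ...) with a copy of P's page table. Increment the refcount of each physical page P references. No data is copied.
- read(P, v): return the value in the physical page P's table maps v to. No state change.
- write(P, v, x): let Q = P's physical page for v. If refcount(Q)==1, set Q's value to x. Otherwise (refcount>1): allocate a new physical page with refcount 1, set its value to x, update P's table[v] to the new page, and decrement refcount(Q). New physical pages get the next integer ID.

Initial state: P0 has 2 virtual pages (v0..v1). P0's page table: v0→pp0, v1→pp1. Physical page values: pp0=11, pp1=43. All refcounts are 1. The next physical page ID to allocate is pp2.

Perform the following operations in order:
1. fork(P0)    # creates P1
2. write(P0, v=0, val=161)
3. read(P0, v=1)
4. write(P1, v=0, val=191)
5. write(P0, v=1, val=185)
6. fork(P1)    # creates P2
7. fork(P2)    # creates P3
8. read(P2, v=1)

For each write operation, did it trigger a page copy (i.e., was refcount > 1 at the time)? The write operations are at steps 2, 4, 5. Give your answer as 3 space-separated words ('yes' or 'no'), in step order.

Op 1: fork(P0) -> P1. 2 ppages; refcounts: pp0:2 pp1:2
Op 2: write(P0, v0, 161). refcount(pp0)=2>1 -> COPY to pp2. 3 ppages; refcounts: pp0:1 pp1:2 pp2:1
Op 3: read(P0, v1) -> 43. No state change.
Op 4: write(P1, v0, 191). refcount(pp0)=1 -> write in place. 3 ppages; refcounts: pp0:1 pp1:2 pp2:1
Op 5: write(P0, v1, 185). refcount(pp1)=2>1 -> COPY to pp3. 4 ppages; refcounts: pp0:1 pp1:1 pp2:1 pp3:1
Op 6: fork(P1) -> P2. 4 ppages; refcounts: pp0:2 pp1:2 pp2:1 pp3:1
Op 7: fork(P2) -> P3. 4 ppages; refcounts: pp0:3 pp1:3 pp2:1 pp3:1
Op 8: read(P2, v1) -> 43. No state change.

yes no yes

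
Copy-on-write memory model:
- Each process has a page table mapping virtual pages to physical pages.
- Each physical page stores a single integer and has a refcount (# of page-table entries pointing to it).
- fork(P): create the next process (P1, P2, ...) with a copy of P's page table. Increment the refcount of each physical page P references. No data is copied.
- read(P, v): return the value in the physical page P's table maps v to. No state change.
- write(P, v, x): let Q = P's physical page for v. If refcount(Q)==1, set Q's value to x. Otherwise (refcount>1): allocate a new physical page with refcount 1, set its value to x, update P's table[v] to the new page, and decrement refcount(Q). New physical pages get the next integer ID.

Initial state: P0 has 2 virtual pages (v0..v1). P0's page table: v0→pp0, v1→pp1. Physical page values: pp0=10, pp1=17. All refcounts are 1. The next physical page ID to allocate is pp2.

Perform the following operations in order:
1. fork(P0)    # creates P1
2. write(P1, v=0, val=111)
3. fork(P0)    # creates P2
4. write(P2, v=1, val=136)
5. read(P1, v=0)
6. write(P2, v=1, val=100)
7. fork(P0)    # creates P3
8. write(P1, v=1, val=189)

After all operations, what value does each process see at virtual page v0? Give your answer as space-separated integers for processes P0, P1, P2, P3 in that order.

Answer: 10 111 10 10

Derivation:
Op 1: fork(P0) -> P1. 2 ppages; refcounts: pp0:2 pp1:2
Op 2: write(P1, v0, 111). refcount(pp0)=2>1 -> COPY to pp2. 3 ppages; refcounts: pp0:1 pp1:2 pp2:1
Op 3: fork(P0) -> P2. 3 ppages; refcounts: pp0:2 pp1:3 pp2:1
Op 4: write(P2, v1, 136). refcount(pp1)=3>1 -> COPY to pp3. 4 ppages; refcounts: pp0:2 pp1:2 pp2:1 pp3:1
Op 5: read(P1, v0) -> 111. No state change.
Op 6: write(P2, v1, 100). refcount(pp3)=1 -> write in place. 4 ppages; refcounts: pp0:2 pp1:2 pp2:1 pp3:1
Op 7: fork(P0) -> P3. 4 ppages; refcounts: pp0:3 pp1:3 pp2:1 pp3:1
Op 8: write(P1, v1, 189). refcount(pp1)=3>1 -> COPY to pp4. 5 ppages; refcounts: pp0:3 pp1:2 pp2:1 pp3:1 pp4:1
P0: v0 -> pp0 = 10
P1: v0 -> pp2 = 111
P2: v0 -> pp0 = 10
P3: v0 -> pp0 = 10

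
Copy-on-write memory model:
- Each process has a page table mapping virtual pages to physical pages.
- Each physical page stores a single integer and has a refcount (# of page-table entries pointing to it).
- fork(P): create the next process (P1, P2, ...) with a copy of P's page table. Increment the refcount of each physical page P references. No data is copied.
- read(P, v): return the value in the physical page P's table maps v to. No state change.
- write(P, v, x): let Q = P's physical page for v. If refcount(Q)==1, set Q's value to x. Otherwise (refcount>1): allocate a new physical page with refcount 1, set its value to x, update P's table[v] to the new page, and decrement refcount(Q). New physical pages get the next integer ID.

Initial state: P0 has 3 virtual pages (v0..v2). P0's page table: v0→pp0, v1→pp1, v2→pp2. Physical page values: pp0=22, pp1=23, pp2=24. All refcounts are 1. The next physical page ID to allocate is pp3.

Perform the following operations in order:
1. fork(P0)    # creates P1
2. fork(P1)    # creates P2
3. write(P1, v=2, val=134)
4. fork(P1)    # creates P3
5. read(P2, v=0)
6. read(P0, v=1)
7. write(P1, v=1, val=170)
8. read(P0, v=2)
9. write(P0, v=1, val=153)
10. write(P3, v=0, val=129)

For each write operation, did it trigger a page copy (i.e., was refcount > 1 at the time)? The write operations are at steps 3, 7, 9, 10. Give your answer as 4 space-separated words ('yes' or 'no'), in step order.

Op 1: fork(P0) -> P1. 3 ppages; refcounts: pp0:2 pp1:2 pp2:2
Op 2: fork(P1) -> P2. 3 ppages; refcounts: pp0:3 pp1:3 pp2:3
Op 3: write(P1, v2, 134). refcount(pp2)=3>1 -> COPY to pp3. 4 ppages; refcounts: pp0:3 pp1:3 pp2:2 pp3:1
Op 4: fork(P1) -> P3. 4 ppages; refcounts: pp0:4 pp1:4 pp2:2 pp3:2
Op 5: read(P2, v0) -> 22. No state change.
Op 6: read(P0, v1) -> 23. No state change.
Op 7: write(P1, v1, 170). refcount(pp1)=4>1 -> COPY to pp4. 5 ppages; refcounts: pp0:4 pp1:3 pp2:2 pp3:2 pp4:1
Op 8: read(P0, v2) -> 24. No state change.
Op 9: write(P0, v1, 153). refcount(pp1)=3>1 -> COPY to pp5. 6 ppages; refcounts: pp0:4 pp1:2 pp2:2 pp3:2 pp4:1 pp5:1
Op 10: write(P3, v0, 129). refcount(pp0)=4>1 -> COPY to pp6. 7 ppages; refcounts: pp0:3 pp1:2 pp2:2 pp3:2 pp4:1 pp5:1 pp6:1

yes yes yes yes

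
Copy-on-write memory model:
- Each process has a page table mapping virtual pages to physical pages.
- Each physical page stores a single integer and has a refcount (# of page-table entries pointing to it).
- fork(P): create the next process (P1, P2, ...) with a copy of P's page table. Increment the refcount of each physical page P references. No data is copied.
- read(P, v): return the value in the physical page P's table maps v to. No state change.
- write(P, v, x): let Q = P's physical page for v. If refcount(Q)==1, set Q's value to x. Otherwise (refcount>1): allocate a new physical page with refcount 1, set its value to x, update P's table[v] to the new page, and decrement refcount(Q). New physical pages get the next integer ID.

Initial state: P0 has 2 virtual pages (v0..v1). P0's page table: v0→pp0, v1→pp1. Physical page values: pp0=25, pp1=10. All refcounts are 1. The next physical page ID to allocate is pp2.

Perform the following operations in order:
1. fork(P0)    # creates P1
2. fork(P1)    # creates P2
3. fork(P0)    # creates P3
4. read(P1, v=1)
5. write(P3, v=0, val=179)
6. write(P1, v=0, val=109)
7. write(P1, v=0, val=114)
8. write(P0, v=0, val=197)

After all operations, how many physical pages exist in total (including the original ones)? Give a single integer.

Answer: 5

Derivation:
Op 1: fork(P0) -> P1. 2 ppages; refcounts: pp0:2 pp1:2
Op 2: fork(P1) -> P2. 2 ppages; refcounts: pp0:3 pp1:3
Op 3: fork(P0) -> P3. 2 ppages; refcounts: pp0:4 pp1:4
Op 4: read(P1, v1) -> 10. No state change.
Op 5: write(P3, v0, 179). refcount(pp0)=4>1 -> COPY to pp2. 3 ppages; refcounts: pp0:3 pp1:4 pp2:1
Op 6: write(P1, v0, 109). refcount(pp0)=3>1 -> COPY to pp3. 4 ppages; refcounts: pp0:2 pp1:4 pp2:1 pp3:1
Op 7: write(P1, v0, 114). refcount(pp3)=1 -> write in place. 4 ppages; refcounts: pp0:2 pp1:4 pp2:1 pp3:1
Op 8: write(P0, v0, 197). refcount(pp0)=2>1 -> COPY to pp4. 5 ppages; refcounts: pp0:1 pp1:4 pp2:1 pp3:1 pp4:1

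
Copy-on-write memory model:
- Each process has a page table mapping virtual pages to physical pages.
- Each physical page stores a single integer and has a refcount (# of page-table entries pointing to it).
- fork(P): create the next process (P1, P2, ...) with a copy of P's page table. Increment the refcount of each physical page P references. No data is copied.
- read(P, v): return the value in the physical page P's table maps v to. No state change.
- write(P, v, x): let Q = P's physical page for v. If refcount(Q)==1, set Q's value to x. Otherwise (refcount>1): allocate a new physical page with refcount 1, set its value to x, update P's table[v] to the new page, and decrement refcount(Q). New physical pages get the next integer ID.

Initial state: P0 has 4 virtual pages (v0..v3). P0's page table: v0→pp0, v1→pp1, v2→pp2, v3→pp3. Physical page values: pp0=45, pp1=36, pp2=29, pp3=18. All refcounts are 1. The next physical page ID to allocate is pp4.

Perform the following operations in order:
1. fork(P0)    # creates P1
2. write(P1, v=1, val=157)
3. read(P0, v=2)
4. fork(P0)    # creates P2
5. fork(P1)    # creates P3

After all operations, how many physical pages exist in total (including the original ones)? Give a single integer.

Op 1: fork(P0) -> P1. 4 ppages; refcounts: pp0:2 pp1:2 pp2:2 pp3:2
Op 2: write(P1, v1, 157). refcount(pp1)=2>1 -> COPY to pp4. 5 ppages; refcounts: pp0:2 pp1:1 pp2:2 pp3:2 pp4:1
Op 3: read(P0, v2) -> 29. No state change.
Op 4: fork(P0) -> P2. 5 ppages; refcounts: pp0:3 pp1:2 pp2:3 pp3:3 pp4:1
Op 5: fork(P1) -> P3. 5 ppages; refcounts: pp0:4 pp1:2 pp2:4 pp3:4 pp4:2

Answer: 5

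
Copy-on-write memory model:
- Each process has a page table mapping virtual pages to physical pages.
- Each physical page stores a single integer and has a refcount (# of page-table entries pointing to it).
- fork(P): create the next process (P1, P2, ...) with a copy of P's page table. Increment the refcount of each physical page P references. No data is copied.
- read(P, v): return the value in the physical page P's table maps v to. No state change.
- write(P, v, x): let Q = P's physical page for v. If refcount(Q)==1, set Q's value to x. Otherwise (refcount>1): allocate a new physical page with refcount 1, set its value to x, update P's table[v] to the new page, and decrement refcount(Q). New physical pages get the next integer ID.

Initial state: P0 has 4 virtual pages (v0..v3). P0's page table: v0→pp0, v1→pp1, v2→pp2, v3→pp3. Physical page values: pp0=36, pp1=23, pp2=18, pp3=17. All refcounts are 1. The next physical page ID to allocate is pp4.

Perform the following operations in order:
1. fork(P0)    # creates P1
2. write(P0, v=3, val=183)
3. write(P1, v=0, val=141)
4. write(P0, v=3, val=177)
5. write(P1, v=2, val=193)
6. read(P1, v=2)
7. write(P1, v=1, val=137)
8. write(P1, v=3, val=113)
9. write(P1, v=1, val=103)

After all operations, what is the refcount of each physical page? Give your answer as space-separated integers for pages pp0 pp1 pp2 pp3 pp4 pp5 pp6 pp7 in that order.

Answer: 1 1 1 1 1 1 1 1

Derivation:
Op 1: fork(P0) -> P1. 4 ppages; refcounts: pp0:2 pp1:2 pp2:2 pp3:2
Op 2: write(P0, v3, 183). refcount(pp3)=2>1 -> COPY to pp4. 5 ppages; refcounts: pp0:2 pp1:2 pp2:2 pp3:1 pp4:1
Op 3: write(P1, v0, 141). refcount(pp0)=2>1 -> COPY to pp5. 6 ppages; refcounts: pp0:1 pp1:2 pp2:2 pp3:1 pp4:1 pp5:1
Op 4: write(P0, v3, 177). refcount(pp4)=1 -> write in place. 6 ppages; refcounts: pp0:1 pp1:2 pp2:2 pp3:1 pp4:1 pp5:1
Op 5: write(P1, v2, 193). refcount(pp2)=2>1 -> COPY to pp6. 7 ppages; refcounts: pp0:1 pp1:2 pp2:1 pp3:1 pp4:1 pp5:1 pp6:1
Op 6: read(P1, v2) -> 193. No state change.
Op 7: write(P1, v1, 137). refcount(pp1)=2>1 -> COPY to pp7. 8 ppages; refcounts: pp0:1 pp1:1 pp2:1 pp3:1 pp4:1 pp5:1 pp6:1 pp7:1
Op 8: write(P1, v3, 113). refcount(pp3)=1 -> write in place. 8 ppages; refcounts: pp0:1 pp1:1 pp2:1 pp3:1 pp4:1 pp5:1 pp6:1 pp7:1
Op 9: write(P1, v1, 103). refcount(pp7)=1 -> write in place. 8 ppages; refcounts: pp0:1 pp1:1 pp2:1 pp3:1 pp4:1 pp5:1 pp6:1 pp7:1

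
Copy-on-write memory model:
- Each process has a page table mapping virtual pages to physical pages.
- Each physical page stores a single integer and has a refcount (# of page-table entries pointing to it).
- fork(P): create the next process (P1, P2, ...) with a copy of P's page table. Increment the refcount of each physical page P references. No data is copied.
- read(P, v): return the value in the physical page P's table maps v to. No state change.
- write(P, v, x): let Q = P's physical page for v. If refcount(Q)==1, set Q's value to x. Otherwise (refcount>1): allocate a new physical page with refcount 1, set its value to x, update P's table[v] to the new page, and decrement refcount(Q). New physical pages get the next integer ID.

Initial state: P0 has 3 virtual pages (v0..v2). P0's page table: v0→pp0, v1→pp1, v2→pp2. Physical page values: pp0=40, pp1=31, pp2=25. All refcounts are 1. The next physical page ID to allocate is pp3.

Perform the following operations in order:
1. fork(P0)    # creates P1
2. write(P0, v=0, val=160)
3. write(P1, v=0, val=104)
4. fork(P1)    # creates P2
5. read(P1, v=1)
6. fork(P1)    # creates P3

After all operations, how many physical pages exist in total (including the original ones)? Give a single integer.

Answer: 4

Derivation:
Op 1: fork(P0) -> P1. 3 ppages; refcounts: pp0:2 pp1:2 pp2:2
Op 2: write(P0, v0, 160). refcount(pp0)=2>1 -> COPY to pp3. 4 ppages; refcounts: pp0:1 pp1:2 pp2:2 pp3:1
Op 3: write(P1, v0, 104). refcount(pp0)=1 -> write in place. 4 ppages; refcounts: pp0:1 pp1:2 pp2:2 pp3:1
Op 4: fork(P1) -> P2. 4 ppages; refcounts: pp0:2 pp1:3 pp2:3 pp3:1
Op 5: read(P1, v1) -> 31. No state change.
Op 6: fork(P1) -> P3. 4 ppages; refcounts: pp0:3 pp1:4 pp2:4 pp3:1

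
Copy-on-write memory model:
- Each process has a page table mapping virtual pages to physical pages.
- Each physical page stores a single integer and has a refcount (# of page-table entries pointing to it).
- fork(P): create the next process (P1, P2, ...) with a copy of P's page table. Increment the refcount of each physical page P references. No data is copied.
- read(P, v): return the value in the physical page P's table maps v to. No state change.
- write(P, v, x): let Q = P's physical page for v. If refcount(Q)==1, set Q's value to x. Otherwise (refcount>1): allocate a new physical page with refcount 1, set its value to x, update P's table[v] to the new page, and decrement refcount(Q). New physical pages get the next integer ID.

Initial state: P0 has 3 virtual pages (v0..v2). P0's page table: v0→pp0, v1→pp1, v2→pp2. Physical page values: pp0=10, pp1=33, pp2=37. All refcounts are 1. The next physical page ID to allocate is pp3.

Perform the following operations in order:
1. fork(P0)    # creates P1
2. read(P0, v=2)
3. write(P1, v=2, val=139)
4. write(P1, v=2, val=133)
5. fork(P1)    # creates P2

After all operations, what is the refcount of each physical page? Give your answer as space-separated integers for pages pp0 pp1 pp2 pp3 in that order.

Op 1: fork(P0) -> P1. 3 ppages; refcounts: pp0:2 pp1:2 pp2:2
Op 2: read(P0, v2) -> 37. No state change.
Op 3: write(P1, v2, 139). refcount(pp2)=2>1 -> COPY to pp3. 4 ppages; refcounts: pp0:2 pp1:2 pp2:1 pp3:1
Op 4: write(P1, v2, 133). refcount(pp3)=1 -> write in place. 4 ppages; refcounts: pp0:2 pp1:2 pp2:1 pp3:1
Op 5: fork(P1) -> P2. 4 ppages; refcounts: pp0:3 pp1:3 pp2:1 pp3:2

Answer: 3 3 1 2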